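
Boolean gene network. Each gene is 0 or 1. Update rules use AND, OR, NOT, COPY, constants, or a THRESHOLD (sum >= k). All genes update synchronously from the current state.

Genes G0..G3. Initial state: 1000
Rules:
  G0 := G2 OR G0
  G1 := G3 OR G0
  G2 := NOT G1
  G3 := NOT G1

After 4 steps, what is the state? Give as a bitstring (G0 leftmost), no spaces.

Step 1: G0=G2|G0=0|1=1 G1=G3|G0=0|1=1 G2=NOT G1=NOT 0=1 G3=NOT G1=NOT 0=1 -> 1111
Step 2: G0=G2|G0=1|1=1 G1=G3|G0=1|1=1 G2=NOT G1=NOT 1=0 G3=NOT G1=NOT 1=0 -> 1100
Step 3: G0=G2|G0=0|1=1 G1=G3|G0=0|1=1 G2=NOT G1=NOT 1=0 G3=NOT G1=NOT 1=0 -> 1100
Step 4: G0=G2|G0=0|1=1 G1=G3|G0=0|1=1 G2=NOT G1=NOT 1=0 G3=NOT G1=NOT 1=0 -> 1100

1100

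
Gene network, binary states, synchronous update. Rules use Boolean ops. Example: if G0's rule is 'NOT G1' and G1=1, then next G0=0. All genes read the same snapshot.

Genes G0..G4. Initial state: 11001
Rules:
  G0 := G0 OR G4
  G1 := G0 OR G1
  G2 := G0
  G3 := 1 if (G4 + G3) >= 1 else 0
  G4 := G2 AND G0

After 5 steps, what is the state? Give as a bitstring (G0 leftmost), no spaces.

Step 1: G0=G0|G4=1|1=1 G1=G0|G1=1|1=1 G2=G0=1 G3=(1+0>=1)=1 G4=G2&G0=0&1=0 -> 11110
Step 2: G0=G0|G4=1|0=1 G1=G0|G1=1|1=1 G2=G0=1 G3=(0+1>=1)=1 G4=G2&G0=1&1=1 -> 11111
Step 3: G0=G0|G4=1|1=1 G1=G0|G1=1|1=1 G2=G0=1 G3=(1+1>=1)=1 G4=G2&G0=1&1=1 -> 11111
Step 4: G0=G0|G4=1|1=1 G1=G0|G1=1|1=1 G2=G0=1 G3=(1+1>=1)=1 G4=G2&G0=1&1=1 -> 11111
Step 5: G0=G0|G4=1|1=1 G1=G0|G1=1|1=1 G2=G0=1 G3=(1+1>=1)=1 G4=G2&G0=1&1=1 -> 11111

11111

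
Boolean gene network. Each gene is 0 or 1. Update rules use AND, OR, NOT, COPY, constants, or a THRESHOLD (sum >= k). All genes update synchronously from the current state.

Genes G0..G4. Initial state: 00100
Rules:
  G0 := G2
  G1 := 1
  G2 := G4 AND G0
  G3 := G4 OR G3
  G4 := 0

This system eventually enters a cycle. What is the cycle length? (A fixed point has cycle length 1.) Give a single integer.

Answer: 1

Derivation:
Step 0: 00100
Step 1: G0=G2=1 G1=1(const) G2=G4&G0=0&0=0 G3=G4|G3=0|0=0 G4=0(const) -> 11000
Step 2: G0=G2=0 G1=1(const) G2=G4&G0=0&1=0 G3=G4|G3=0|0=0 G4=0(const) -> 01000
Step 3: G0=G2=0 G1=1(const) G2=G4&G0=0&0=0 G3=G4|G3=0|0=0 G4=0(const) -> 01000
State from step 3 equals state from step 2 -> cycle length 1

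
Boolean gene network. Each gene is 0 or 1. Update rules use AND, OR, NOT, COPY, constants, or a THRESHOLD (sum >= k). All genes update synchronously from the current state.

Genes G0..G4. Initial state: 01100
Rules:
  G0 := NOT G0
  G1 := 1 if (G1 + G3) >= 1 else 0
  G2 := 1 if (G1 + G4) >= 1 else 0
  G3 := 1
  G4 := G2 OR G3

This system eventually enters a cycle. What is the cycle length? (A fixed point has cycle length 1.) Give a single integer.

Answer: 2

Derivation:
Step 0: 01100
Step 1: G0=NOT G0=NOT 0=1 G1=(1+0>=1)=1 G2=(1+0>=1)=1 G3=1(const) G4=G2|G3=1|0=1 -> 11111
Step 2: G0=NOT G0=NOT 1=0 G1=(1+1>=1)=1 G2=(1+1>=1)=1 G3=1(const) G4=G2|G3=1|1=1 -> 01111
Step 3: G0=NOT G0=NOT 0=1 G1=(1+1>=1)=1 G2=(1+1>=1)=1 G3=1(const) G4=G2|G3=1|1=1 -> 11111
State from step 3 equals state from step 1 -> cycle length 2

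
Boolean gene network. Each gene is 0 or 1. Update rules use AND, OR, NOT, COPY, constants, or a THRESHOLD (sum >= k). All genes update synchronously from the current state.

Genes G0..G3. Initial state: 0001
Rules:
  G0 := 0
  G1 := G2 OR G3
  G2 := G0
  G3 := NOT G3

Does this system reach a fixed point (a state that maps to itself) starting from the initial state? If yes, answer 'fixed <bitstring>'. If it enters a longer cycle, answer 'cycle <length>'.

Answer: cycle 2

Derivation:
Step 0: 0001
Step 1: G0=0(const) G1=G2|G3=0|1=1 G2=G0=0 G3=NOT G3=NOT 1=0 -> 0100
Step 2: G0=0(const) G1=G2|G3=0|0=0 G2=G0=0 G3=NOT G3=NOT 0=1 -> 0001
Cycle of length 2 starting at step 0 -> no fixed point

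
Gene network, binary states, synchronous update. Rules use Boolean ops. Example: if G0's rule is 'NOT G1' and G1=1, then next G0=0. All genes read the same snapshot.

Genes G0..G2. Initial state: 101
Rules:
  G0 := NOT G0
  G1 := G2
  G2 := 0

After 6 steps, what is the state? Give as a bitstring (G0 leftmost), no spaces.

Step 1: G0=NOT G0=NOT 1=0 G1=G2=1 G2=0(const) -> 010
Step 2: G0=NOT G0=NOT 0=1 G1=G2=0 G2=0(const) -> 100
Step 3: G0=NOT G0=NOT 1=0 G1=G2=0 G2=0(const) -> 000
Step 4: G0=NOT G0=NOT 0=1 G1=G2=0 G2=0(const) -> 100
Step 5: G0=NOT G0=NOT 1=0 G1=G2=0 G2=0(const) -> 000
Step 6: G0=NOT G0=NOT 0=1 G1=G2=0 G2=0(const) -> 100

100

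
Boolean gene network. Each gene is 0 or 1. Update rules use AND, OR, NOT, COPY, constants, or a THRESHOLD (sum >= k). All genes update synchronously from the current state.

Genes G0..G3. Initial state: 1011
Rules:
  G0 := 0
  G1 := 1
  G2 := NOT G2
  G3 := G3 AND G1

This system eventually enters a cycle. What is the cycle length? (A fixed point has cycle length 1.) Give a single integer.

Step 0: 1011
Step 1: G0=0(const) G1=1(const) G2=NOT G2=NOT 1=0 G3=G3&G1=1&0=0 -> 0100
Step 2: G0=0(const) G1=1(const) G2=NOT G2=NOT 0=1 G3=G3&G1=0&1=0 -> 0110
Step 3: G0=0(const) G1=1(const) G2=NOT G2=NOT 1=0 G3=G3&G1=0&1=0 -> 0100
State from step 3 equals state from step 1 -> cycle length 2

Answer: 2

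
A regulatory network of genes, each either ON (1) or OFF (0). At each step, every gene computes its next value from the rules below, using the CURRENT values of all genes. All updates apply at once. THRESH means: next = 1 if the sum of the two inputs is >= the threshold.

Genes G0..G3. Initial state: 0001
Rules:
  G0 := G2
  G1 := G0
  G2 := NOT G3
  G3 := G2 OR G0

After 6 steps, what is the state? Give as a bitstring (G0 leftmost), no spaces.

Step 1: G0=G2=0 G1=G0=0 G2=NOT G3=NOT 1=0 G3=G2|G0=0|0=0 -> 0000
Step 2: G0=G2=0 G1=G0=0 G2=NOT G3=NOT 0=1 G3=G2|G0=0|0=0 -> 0010
Step 3: G0=G2=1 G1=G0=0 G2=NOT G3=NOT 0=1 G3=G2|G0=1|0=1 -> 1011
Step 4: G0=G2=1 G1=G0=1 G2=NOT G3=NOT 1=0 G3=G2|G0=1|1=1 -> 1101
Step 5: G0=G2=0 G1=G0=1 G2=NOT G3=NOT 1=0 G3=G2|G0=0|1=1 -> 0101
Step 6: G0=G2=0 G1=G0=0 G2=NOT G3=NOT 1=0 G3=G2|G0=0|0=0 -> 0000

0000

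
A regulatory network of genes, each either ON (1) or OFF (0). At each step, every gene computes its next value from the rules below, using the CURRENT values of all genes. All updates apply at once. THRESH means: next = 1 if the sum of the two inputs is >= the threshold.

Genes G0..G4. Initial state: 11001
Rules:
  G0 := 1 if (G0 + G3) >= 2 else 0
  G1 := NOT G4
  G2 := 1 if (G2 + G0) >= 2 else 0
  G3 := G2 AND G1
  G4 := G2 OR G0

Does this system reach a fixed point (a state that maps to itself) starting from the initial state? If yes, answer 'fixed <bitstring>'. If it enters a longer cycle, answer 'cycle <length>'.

Step 0: 11001
Step 1: G0=(1+0>=2)=0 G1=NOT G4=NOT 1=0 G2=(0+1>=2)=0 G3=G2&G1=0&1=0 G4=G2|G0=0|1=1 -> 00001
Step 2: G0=(0+0>=2)=0 G1=NOT G4=NOT 1=0 G2=(0+0>=2)=0 G3=G2&G1=0&0=0 G4=G2|G0=0|0=0 -> 00000
Step 3: G0=(0+0>=2)=0 G1=NOT G4=NOT 0=1 G2=(0+0>=2)=0 G3=G2&G1=0&0=0 G4=G2|G0=0|0=0 -> 01000
Step 4: G0=(0+0>=2)=0 G1=NOT G4=NOT 0=1 G2=(0+0>=2)=0 G3=G2&G1=0&1=0 G4=G2|G0=0|0=0 -> 01000
Fixed point reached at step 3: 01000

Answer: fixed 01000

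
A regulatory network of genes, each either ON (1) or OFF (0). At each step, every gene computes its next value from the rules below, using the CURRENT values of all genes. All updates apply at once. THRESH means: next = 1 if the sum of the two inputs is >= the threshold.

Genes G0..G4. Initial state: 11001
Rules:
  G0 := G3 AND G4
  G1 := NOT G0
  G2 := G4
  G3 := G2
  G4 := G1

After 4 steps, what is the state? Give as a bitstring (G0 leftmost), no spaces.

Step 1: G0=G3&G4=0&1=0 G1=NOT G0=NOT 1=0 G2=G4=1 G3=G2=0 G4=G1=1 -> 00101
Step 2: G0=G3&G4=0&1=0 G1=NOT G0=NOT 0=1 G2=G4=1 G3=G2=1 G4=G1=0 -> 01110
Step 3: G0=G3&G4=1&0=0 G1=NOT G0=NOT 0=1 G2=G4=0 G3=G2=1 G4=G1=1 -> 01011
Step 4: G0=G3&G4=1&1=1 G1=NOT G0=NOT 0=1 G2=G4=1 G3=G2=0 G4=G1=1 -> 11101

11101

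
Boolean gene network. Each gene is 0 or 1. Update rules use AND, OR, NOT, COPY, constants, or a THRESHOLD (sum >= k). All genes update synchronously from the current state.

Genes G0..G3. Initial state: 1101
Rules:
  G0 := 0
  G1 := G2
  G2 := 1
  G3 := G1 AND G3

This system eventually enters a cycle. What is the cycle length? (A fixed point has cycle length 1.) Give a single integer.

Step 0: 1101
Step 1: G0=0(const) G1=G2=0 G2=1(const) G3=G1&G3=1&1=1 -> 0011
Step 2: G0=0(const) G1=G2=1 G2=1(const) G3=G1&G3=0&1=0 -> 0110
Step 3: G0=0(const) G1=G2=1 G2=1(const) G3=G1&G3=1&0=0 -> 0110
State from step 3 equals state from step 2 -> cycle length 1

Answer: 1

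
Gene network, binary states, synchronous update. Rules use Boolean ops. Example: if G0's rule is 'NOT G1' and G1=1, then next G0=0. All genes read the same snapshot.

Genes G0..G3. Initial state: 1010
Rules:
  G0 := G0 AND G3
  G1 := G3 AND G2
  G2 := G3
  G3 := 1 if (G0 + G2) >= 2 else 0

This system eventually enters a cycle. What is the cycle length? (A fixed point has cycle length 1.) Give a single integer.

Answer: 1

Derivation:
Step 0: 1010
Step 1: G0=G0&G3=1&0=0 G1=G3&G2=0&1=0 G2=G3=0 G3=(1+1>=2)=1 -> 0001
Step 2: G0=G0&G3=0&1=0 G1=G3&G2=1&0=0 G2=G3=1 G3=(0+0>=2)=0 -> 0010
Step 3: G0=G0&G3=0&0=0 G1=G3&G2=0&1=0 G2=G3=0 G3=(0+1>=2)=0 -> 0000
Step 4: G0=G0&G3=0&0=0 G1=G3&G2=0&0=0 G2=G3=0 G3=(0+0>=2)=0 -> 0000
State from step 4 equals state from step 3 -> cycle length 1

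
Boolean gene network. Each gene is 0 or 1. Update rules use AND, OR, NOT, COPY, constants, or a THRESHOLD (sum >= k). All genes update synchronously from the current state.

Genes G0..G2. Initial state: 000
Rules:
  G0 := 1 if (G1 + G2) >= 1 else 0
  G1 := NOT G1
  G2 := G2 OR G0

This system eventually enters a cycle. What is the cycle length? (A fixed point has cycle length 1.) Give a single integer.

Step 0: 000
Step 1: G0=(0+0>=1)=0 G1=NOT G1=NOT 0=1 G2=G2|G0=0|0=0 -> 010
Step 2: G0=(1+0>=1)=1 G1=NOT G1=NOT 1=0 G2=G2|G0=0|0=0 -> 100
Step 3: G0=(0+0>=1)=0 G1=NOT G1=NOT 0=1 G2=G2|G0=0|1=1 -> 011
Step 4: G0=(1+1>=1)=1 G1=NOT G1=NOT 1=0 G2=G2|G0=1|0=1 -> 101
Step 5: G0=(0+1>=1)=1 G1=NOT G1=NOT 0=1 G2=G2|G0=1|1=1 -> 111
Step 6: G0=(1+1>=1)=1 G1=NOT G1=NOT 1=0 G2=G2|G0=1|1=1 -> 101
State from step 6 equals state from step 4 -> cycle length 2

Answer: 2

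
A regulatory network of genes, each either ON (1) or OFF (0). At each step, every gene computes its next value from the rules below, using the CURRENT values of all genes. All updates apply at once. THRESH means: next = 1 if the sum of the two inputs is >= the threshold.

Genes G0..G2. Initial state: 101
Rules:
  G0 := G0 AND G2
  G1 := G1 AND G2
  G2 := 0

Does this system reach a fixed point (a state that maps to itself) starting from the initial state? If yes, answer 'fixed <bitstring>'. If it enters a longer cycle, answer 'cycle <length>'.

Answer: fixed 000

Derivation:
Step 0: 101
Step 1: G0=G0&G2=1&1=1 G1=G1&G2=0&1=0 G2=0(const) -> 100
Step 2: G0=G0&G2=1&0=0 G1=G1&G2=0&0=0 G2=0(const) -> 000
Step 3: G0=G0&G2=0&0=0 G1=G1&G2=0&0=0 G2=0(const) -> 000
Fixed point reached at step 2: 000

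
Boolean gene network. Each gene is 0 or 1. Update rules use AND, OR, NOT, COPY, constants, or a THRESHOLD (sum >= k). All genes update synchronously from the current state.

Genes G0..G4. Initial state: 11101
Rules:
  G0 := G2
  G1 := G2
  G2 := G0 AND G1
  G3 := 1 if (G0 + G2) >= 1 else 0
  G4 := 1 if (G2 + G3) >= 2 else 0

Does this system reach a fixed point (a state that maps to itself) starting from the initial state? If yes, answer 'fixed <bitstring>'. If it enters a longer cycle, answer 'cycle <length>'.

Step 0: 11101
Step 1: G0=G2=1 G1=G2=1 G2=G0&G1=1&1=1 G3=(1+1>=1)=1 G4=(1+0>=2)=0 -> 11110
Step 2: G0=G2=1 G1=G2=1 G2=G0&G1=1&1=1 G3=(1+1>=1)=1 G4=(1+1>=2)=1 -> 11111
Step 3: G0=G2=1 G1=G2=1 G2=G0&G1=1&1=1 G3=(1+1>=1)=1 G4=(1+1>=2)=1 -> 11111
Fixed point reached at step 2: 11111

Answer: fixed 11111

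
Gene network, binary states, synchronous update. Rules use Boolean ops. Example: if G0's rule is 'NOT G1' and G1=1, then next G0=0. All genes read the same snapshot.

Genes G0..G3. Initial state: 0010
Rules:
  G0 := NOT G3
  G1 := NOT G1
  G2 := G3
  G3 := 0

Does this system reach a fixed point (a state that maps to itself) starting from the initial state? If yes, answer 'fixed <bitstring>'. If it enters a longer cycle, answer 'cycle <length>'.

Step 0: 0010
Step 1: G0=NOT G3=NOT 0=1 G1=NOT G1=NOT 0=1 G2=G3=0 G3=0(const) -> 1100
Step 2: G0=NOT G3=NOT 0=1 G1=NOT G1=NOT 1=0 G2=G3=0 G3=0(const) -> 1000
Step 3: G0=NOT G3=NOT 0=1 G1=NOT G1=NOT 0=1 G2=G3=0 G3=0(const) -> 1100
Cycle of length 2 starting at step 1 -> no fixed point

Answer: cycle 2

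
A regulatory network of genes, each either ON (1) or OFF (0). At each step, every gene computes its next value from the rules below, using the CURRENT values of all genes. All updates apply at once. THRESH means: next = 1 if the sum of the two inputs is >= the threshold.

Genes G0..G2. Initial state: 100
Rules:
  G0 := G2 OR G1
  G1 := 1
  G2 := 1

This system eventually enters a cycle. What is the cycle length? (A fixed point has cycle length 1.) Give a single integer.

Answer: 1

Derivation:
Step 0: 100
Step 1: G0=G2|G1=0|0=0 G1=1(const) G2=1(const) -> 011
Step 2: G0=G2|G1=1|1=1 G1=1(const) G2=1(const) -> 111
Step 3: G0=G2|G1=1|1=1 G1=1(const) G2=1(const) -> 111
State from step 3 equals state from step 2 -> cycle length 1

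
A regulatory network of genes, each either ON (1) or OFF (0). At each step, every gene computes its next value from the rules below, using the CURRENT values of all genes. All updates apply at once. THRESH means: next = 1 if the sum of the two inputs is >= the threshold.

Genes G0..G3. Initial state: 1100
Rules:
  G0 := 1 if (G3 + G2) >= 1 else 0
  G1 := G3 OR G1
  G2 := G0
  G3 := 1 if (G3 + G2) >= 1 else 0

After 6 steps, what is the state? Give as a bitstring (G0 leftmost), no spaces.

Step 1: G0=(0+0>=1)=0 G1=G3|G1=0|1=1 G2=G0=1 G3=(0+0>=1)=0 -> 0110
Step 2: G0=(0+1>=1)=1 G1=G3|G1=0|1=1 G2=G0=0 G3=(0+1>=1)=1 -> 1101
Step 3: G0=(1+0>=1)=1 G1=G3|G1=1|1=1 G2=G0=1 G3=(1+0>=1)=1 -> 1111
Step 4: G0=(1+1>=1)=1 G1=G3|G1=1|1=1 G2=G0=1 G3=(1+1>=1)=1 -> 1111
Step 5: G0=(1+1>=1)=1 G1=G3|G1=1|1=1 G2=G0=1 G3=(1+1>=1)=1 -> 1111
Step 6: G0=(1+1>=1)=1 G1=G3|G1=1|1=1 G2=G0=1 G3=(1+1>=1)=1 -> 1111

1111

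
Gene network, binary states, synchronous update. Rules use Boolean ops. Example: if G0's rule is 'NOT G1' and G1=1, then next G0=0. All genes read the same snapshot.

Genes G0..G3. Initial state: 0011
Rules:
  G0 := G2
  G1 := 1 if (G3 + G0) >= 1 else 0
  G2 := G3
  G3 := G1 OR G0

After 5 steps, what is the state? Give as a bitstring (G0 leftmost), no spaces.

Step 1: G0=G2=1 G1=(1+0>=1)=1 G2=G3=1 G3=G1|G0=0|0=0 -> 1110
Step 2: G0=G2=1 G1=(0+1>=1)=1 G2=G3=0 G3=G1|G0=1|1=1 -> 1101
Step 3: G0=G2=0 G1=(1+1>=1)=1 G2=G3=1 G3=G1|G0=1|1=1 -> 0111
Step 4: G0=G2=1 G1=(1+0>=1)=1 G2=G3=1 G3=G1|G0=1|0=1 -> 1111
Step 5: G0=G2=1 G1=(1+1>=1)=1 G2=G3=1 G3=G1|G0=1|1=1 -> 1111

1111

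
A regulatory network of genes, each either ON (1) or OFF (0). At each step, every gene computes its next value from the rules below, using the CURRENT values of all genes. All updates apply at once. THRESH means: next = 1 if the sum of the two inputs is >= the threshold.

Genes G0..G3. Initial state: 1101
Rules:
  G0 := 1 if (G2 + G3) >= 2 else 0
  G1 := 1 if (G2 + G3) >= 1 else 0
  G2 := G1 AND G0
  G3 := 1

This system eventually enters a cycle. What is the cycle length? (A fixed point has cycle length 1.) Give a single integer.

Answer: 2

Derivation:
Step 0: 1101
Step 1: G0=(0+1>=2)=0 G1=(0+1>=1)=1 G2=G1&G0=1&1=1 G3=1(const) -> 0111
Step 2: G0=(1+1>=2)=1 G1=(1+1>=1)=1 G2=G1&G0=1&0=0 G3=1(const) -> 1101
State from step 2 equals state from step 0 -> cycle length 2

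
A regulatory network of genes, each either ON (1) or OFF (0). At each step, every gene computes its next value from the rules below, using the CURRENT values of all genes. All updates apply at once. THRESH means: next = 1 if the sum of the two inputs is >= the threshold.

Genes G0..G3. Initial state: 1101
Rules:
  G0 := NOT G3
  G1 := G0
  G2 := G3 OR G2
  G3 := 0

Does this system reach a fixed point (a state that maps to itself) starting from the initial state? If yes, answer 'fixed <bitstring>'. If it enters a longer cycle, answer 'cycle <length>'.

Step 0: 1101
Step 1: G0=NOT G3=NOT 1=0 G1=G0=1 G2=G3|G2=1|0=1 G3=0(const) -> 0110
Step 2: G0=NOT G3=NOT 0=1 G1=G0=0 G2=G3|G2=0|1=1 G3=0(const) -> 1010
Step 3: G0=NOT G3=NOT 0=1 G1=G0=1 G2=G3|G2=0|1=1 G3=0(const) -> 1110
Step 4: G0=NOT G3=NOT 0=1 G1=G0=1 G2=G3|G2=0|1=1 G3=0(const) -> 1110
Fixed point reached at step 3: 1110

Answer: fixed 1110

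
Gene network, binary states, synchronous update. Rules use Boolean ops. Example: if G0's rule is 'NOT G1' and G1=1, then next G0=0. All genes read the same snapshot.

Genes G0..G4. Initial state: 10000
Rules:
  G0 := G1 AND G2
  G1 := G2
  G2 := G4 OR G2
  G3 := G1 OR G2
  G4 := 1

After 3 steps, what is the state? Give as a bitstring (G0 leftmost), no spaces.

Step 1: G0=G1&G2=0&0=0 G1=G2=0 G2=G4|G2=0|0=0 G3=G1|G2=0|0=0 G4=1(const) -> 00001
Step 2: G0=G1&G2=0&0=0 G1=G2=0 G2=G4|G2=1|0=1 G3=G1|G2=0|0=0 G4=1(const) -> 00101
Step 3: G0=G1&G2=0&1=0 G1=G2=1 G2=G4|G2=1|1=1 G3=G1|G2=0|1=1 G4=1(const) -> 01111

01111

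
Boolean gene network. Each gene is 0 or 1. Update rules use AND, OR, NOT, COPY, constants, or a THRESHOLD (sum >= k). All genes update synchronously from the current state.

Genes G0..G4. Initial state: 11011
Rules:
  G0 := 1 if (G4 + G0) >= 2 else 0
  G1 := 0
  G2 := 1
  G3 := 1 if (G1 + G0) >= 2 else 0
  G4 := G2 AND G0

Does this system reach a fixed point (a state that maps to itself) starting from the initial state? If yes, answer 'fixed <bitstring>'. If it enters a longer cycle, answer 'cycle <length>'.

Step 0: 11011
Step 1: G0=(1+1>=2)=1 G1=0(const) G2=1(const) G3=(1+1>=2)=1 G4=G2&G0=0&1=0 -> 10110
Step 2: G0=(0+1>=2)=0 G1=0(const) G2=1(const) G3=(0+1>=2)=0 G4=G2&G0=1&1=1 -> 00101
Step 3: G0=(1+0>=2)=0 G1=0(const) G2=1(const) G3=(0+0>=2)=0 G4=G2&G0=1&0=0 -> 00100
Step 4: G0=(0+0>=2)=0 G1=0(const) G2=1(const) G3=(0+0>=2)=0 G4=G2&G0=1&0=0 -> 00100
Fixed point reached at step 3: 00100

Answer: fixed 00100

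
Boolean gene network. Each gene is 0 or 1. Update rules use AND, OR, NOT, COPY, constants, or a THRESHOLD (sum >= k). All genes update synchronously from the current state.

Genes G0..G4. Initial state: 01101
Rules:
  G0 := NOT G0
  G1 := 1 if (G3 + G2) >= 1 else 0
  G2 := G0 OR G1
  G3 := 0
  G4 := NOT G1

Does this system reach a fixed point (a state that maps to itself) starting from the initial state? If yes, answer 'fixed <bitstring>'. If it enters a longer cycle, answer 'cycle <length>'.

Answer: cycle 2

Derivation:
Step 0: 01101
Step 1: G0=NOT G0=NOT 0=1 G1=(0+1>=1)=1 G2=G0|G1=0|1=1 G3=0(const) G4=NOT G1=NOT 1=0 -> 11100
Step 2: G0=NOT G0=NOT 1=0 G1=(0+1>=1)=1 G2=G0|G1=1|1=1 G3=0(const) G4=NOT G1=NOT 1=0 -> 01100
Step 3: G0=NOT G0=NOT 0=1 G1=(0+1>=1)=1 G2=G0|G1=0|1=1 G3=0(const) G4=NOT G1=NOT 1=0 -> 11100
Cycle of length 2 starting at step 1 -> no fixed point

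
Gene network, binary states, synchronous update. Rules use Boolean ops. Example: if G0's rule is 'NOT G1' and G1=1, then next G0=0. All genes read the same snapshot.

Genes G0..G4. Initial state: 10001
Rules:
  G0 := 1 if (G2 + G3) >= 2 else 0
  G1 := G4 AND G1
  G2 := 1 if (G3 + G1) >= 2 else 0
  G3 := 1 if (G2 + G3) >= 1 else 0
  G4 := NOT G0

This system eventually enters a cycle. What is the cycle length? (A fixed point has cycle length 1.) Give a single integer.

Step 0: 10001
Step 1: G0=(0+0>=2)=0 G1=G4&G1=1&0=0 G2=(0+0>=2)=0 G3=(0+0>=1)=0 G4=NOT G0=NOT 1=0 -> 00000
Step 2: G0=(0+0>=2)=0 G1=G4&G1=0&0=0 G2=(0+0>=2)=0 G3=(0+0>=1)=0 G4=NOT G0=NOT 0=1 -> 00001
Step 3: G0=(0+0>=2)=0 G1=G4&G1=1&0=0 G2=(0+0>=2)=0 G3=(0+0>=1)=0 G4=NOT G0=NOT 0=1 -> 00001
State from step 3 equals state from step 2 -> cycle length 1

Answer: 1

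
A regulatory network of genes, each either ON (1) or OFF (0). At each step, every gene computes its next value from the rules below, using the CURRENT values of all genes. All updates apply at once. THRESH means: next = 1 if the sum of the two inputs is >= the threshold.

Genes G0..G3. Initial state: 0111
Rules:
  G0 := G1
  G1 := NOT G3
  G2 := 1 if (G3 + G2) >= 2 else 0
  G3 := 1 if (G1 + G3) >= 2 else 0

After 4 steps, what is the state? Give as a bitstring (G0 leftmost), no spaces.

Step 1: G0=G1=1 G1=NOT G3=NOT 1=0 G2=(1+1>=2)=1 G3=(1+1>=2)=1 -> 1011
Step 2: G0=G1=0 G1=NOT G3=NOT 1=0 G2=(1+1>=2)=1 G3=(0+1>=2)=0 -> 0010
Step 3: G0=G1=0 G1=NOT G3=NOT 0=1 G2=(0+1>=2)=0 G3=(0+0>=2)=0 -> 0100
Step 4: G0=G1=1 G1=NOT G3=NOT 0=1 G2=(0+0>=2)=0 G3=(1+0>=2)=0 -> 1100

1100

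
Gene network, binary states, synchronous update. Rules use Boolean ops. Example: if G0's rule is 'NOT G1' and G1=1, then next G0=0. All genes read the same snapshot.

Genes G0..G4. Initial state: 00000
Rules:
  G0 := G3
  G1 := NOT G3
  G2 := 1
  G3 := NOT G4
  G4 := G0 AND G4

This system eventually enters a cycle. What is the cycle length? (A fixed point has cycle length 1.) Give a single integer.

Answer: 1

Derivation:
Step 0: 00000
Step 1: G0=G3=0 G1=NOT G3=NOT 0=1 G2=1(const) G3=NOT G4=NOT 0=1 G4=G0&G4=0&0=0 -> 01110
Step 2: G0=G3=1 G1=NOT G3=NOT 1=0 G2=1(const) G3=NOT G4=NOT 0=1 G4=G0&G4=0&0=0 -> 10110
Step 3: G0=G3=1 G1=NOT G3=NOT 1=0 G2=1(const) G3=NOT G4=NOT 0=1 G4=G0&G4=1&0=0 -> 10110
State from step 3 equals state from step 2 -> cycle length 1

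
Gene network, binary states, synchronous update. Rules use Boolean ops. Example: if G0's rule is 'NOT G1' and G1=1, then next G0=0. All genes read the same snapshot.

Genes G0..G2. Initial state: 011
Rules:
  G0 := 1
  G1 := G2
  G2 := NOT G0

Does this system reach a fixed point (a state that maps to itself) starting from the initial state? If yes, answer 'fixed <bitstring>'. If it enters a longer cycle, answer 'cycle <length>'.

Step 0: 011
Step 1: G0=1(const) G1=G2=1 G2=NOT G0=NOT 0=1 -> 111
Step 2: G0=1(const) G1=G2=1 G2=NOT G0=NOT 1=0 -> 110
Step 3: G0=1(const) G1=G2=0 G2=NOT G0=NOT 1=0 -> 100
Step 4: G0=1(const) G1=G2=0 G2=NOT G0=NOT 1=0 -> 100
Fixed point reached at step 3: 100

Answer: fixed 100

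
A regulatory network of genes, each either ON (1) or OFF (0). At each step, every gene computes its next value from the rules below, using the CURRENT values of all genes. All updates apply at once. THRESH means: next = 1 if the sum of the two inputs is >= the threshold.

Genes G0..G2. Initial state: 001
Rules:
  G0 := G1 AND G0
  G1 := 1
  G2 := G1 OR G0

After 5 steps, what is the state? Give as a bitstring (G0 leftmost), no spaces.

Step 1: G0=G1&G0=0&0=0 G1=1(const) G2=G1|G0=0|0=0 -> 010
Step 2: G0=G1&G0=1&0=0 G1=1(const) G2=G1|G0=1|0=1 -> 011
Step 3: G0=G1&G0=1&0=0 G1=1(const) G2=G1|G0=1|0=1 -> 011
Step 4: G0=G1&G0=1&0=0 G1=1(const) G2=G1|G0=1|0=1 -> 011
Step 5: G0=G1&G0=1&0=0 G1=1(const) G2=G1|G0=1|0=1 -> 011

011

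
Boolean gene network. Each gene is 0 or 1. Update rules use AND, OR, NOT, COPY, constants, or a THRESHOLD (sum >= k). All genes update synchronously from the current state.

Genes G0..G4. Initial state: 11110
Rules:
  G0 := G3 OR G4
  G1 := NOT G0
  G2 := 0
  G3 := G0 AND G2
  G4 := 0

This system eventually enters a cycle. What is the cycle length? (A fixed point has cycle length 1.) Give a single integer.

Step 0: 11110
Step 1: G0=G3|G4=1|0=1 G1=NOT G0=NOT 1=0 G2=0(const) G3=G0&G2=1&1=1 G4=0(const) -> 10010
Step 2: G0=G3|G4=1|0=1 G1=NOT G0=NOT 1=0 G2=0(const) G3=G0&G2=1&0=0 G4=0(const) -> 10000
Step 3: G0=G3|G4=0|0=0 G1=NOT G0=NOT 1=0 G2=0(const) G3=G0&G2=1&0=0 G4=0(const) -> 00000
Step 4: G0=G3|G4=0|0=0 G1=NOT G0=NOT 0=1 G2=0(const) G3=G0&G2=0&0=0 G4=0(const) -> 01000
Step 5: G0=G3|G4=0|0=0 G1=NOT G0=NOT 0=1 G2=0(const) G3=G0&G2=0&0=0 G4=0(const) -> 01000
State from step 5 equals state from step 4 -> cycle length 1

Answer: 1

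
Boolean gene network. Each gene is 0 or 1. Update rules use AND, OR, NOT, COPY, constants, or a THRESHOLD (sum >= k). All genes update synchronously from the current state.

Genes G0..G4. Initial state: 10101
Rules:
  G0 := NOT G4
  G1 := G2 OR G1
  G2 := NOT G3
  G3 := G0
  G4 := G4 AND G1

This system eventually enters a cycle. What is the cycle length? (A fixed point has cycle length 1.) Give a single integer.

Answer: 1

Derivation:
Step 0: 10101
Step 1: G0=NOT G4=NOT 1=0 G1=G2|G1=1|0=1 G2=NOT G3=NOT 0=1 G3=G0=1 G4=G4&G1=1&0=0 -> 01110
Step 2: G0=NOT G4=NOT 0=1 G1=G2|G1=1|1=1 G2=NOT G3=NOT 1=0 G3=G0=0 G4=G4&G1=0&1=0 -> 11000
Step 3: G0=NOT G4=NOT 0=1 G1=G2|G1=0|1=1 G2=NOT G3=NOT 0=1 G3=G0=1 G4=G4&G1=0&1=0 -> 11110
Step 4: G0=NOT G4=NOT 0=1 G1=G2|G1=1|1=1 G2=NOT G3=NOT 1=0 G3=G0=1 G4=G4&G1=0&1=0 -> 11010
Step 5: G0=NOT G4=NOT 0=1 G1=G2|G1=0|1=1 G2=NOT G3=NOT 1=0 G3=G0=1 G4=G4&G1=0&1=0 -> 11010
State from step 5 equals state from step 4 -> cycle length 1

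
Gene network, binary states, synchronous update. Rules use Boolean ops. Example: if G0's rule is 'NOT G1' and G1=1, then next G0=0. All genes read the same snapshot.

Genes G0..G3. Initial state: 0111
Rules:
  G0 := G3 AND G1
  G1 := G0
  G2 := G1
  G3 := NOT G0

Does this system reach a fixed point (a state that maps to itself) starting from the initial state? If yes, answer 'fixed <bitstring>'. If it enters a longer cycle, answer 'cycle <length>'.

Step 0: 0111
Step 1: G0=G3&G1=1&1=1 G1=G0=0 G2=G1=1 G3=NOT G0=NOT 0=1 -> 1011
Step 2: G0=G3&G1=1&0=0 G1=G0=1 G2=G1=0 G3=NOT G0=NOT 1=0 -> 0100
Step 3: G0=G3&G1=0&1=0 G1=G0=0 G2=G1=1 G3=NOT G0=NOT 0=1 -> 0011
Step 4: G0=G3&G1=1&0=0 G1=G0=0 G2=G1=0 G3=NOT G0=NOT 0=1 -> 0001
Step 5: G0=G3&G1=1&0=0 G1=G0=0 G2=G1=0 G3=NOT G0=NOT 0=1 -> 0001
Fixed point reached at step 4: 0001

Answer: fixed 0001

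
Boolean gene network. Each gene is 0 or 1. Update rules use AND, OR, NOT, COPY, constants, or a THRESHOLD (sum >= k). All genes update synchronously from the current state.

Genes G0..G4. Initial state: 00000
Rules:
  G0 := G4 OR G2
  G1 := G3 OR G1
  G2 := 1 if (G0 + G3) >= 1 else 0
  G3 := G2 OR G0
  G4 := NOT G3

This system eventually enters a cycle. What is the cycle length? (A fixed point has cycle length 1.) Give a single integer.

Answer: 1

Derivation:
Step 0: 00000
Step 1: G0=G4|G2=0|0=0 G1=G3|G1=0|0=0 G2=(0+0>=1)=0 G3=G2|G0=0|0=0 G4=NOT G3=NOT 0=1 -> 00001
Step 2: G0=G4|G2=1|0=1 G1=G3|G1=0|0=0 G2=(0+0>=1)=0 G3=G2|G0=0|0=0 G4=NOT G3=NOT 0=1 -> 10001
Step 3: G0=G4|G2=1|0=1 G1=G3|G1=0|0=0 G2=(1+0>=1)=1 G3=G2|G0=0|1=1 G4=NOT G3=NOT 0=1 -> 10111
Step 4: G0=G4|G2=1|1=1 G1=G3|G1=1|0=1 G2=(1+1>=1)=1 G3=G2|G0=1|1=1 G4=NOT G3=NOT 1=0 -> 11110
Step 5: G0=G4|G2=0|1=1 G1=G3|G1=1|1=1 G2=(1+1>=1)=1 G3=G2|G0=1|1=1 G4=NOT G3=NOT 1=0 -> 11110
State from step 5 equals state from step 4 -> cycle length 1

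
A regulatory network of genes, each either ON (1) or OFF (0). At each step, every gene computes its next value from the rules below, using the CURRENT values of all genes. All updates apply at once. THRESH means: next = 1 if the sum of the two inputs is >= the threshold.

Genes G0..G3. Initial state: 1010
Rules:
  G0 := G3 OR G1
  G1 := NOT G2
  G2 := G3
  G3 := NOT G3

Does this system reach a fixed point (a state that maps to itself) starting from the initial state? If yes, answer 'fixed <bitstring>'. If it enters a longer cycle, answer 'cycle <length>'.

Step 0: 1010
Step 1: G0=G3|G1=0|0=0 G1=NOT G2=NOT 1=0 G2=G3=0 G3=NOT G3=NOT 0=1 -> 0001
Step 2: G0=G3|G1=1|0=1 G1=NOT G2=NOT 0=1 G2=G3=1 G3=NOT G3=NOT 1=0 -> 1110
Step 3: G0=G3|G1=0|1=1 G1=NOT G2=NOT 1=0 G2=G3=0 G3=NOT G3=NOT 0=1 -> 1001
Step 4: G0=G3|G1=1|0=1 G1=NOT G2=NOT 0=1 G2=G3=1 G3=NOT G3=NOT 1=0 -> 1110
Cycle of length 2 starting at step 2 -> no fixed point

Answer: cycle 2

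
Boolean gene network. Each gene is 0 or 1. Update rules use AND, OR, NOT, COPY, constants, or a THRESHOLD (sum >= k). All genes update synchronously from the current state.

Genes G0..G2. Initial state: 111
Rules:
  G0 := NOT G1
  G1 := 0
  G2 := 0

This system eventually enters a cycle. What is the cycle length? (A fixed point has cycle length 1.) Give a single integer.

Answer: 1

Derivation:
Step 0: 111
Step 1: G0=NOT G1=NOT 1=0 G1=0(const) G2=0(const) -> 000
Step 2: G0=NOT G1=NOT 0=1 G1=0(const) G2=0(const) -> 100
Step 3: G0=NOT G1=NOT 0=1 G1=0(const) G2=0(const) -> 100
State from step 3 equals state from step 2 -> cycle length 1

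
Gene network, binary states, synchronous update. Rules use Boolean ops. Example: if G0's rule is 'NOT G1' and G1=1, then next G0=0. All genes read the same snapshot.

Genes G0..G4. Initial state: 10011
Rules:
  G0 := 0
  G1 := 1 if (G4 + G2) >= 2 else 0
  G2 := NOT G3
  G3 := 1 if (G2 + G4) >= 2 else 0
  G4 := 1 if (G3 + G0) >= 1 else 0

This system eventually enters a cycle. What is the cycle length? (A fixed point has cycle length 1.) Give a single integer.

Answer: 1

Derivation:
Step 0: 10011
Step 1: G0=0(const) G1=(1+0>=2)=0 G2=NOT G3=NOT 1=0 G3=(0+1>=2)=0 G4=(1+1>=1)=1 -> 00001
Step 2: G0=0(const) G1=(1+0>=2)=0 G2=NOT G3=NOT 0=1 G3=(0+1>=2)=0 G4=(0+0>=1)=0 -> 00100
Step 3: G0=0(const) G1=(0+1>=2)=0 G2=NOT G3=NOT 0=1 G3=(1+0>=2)=0 G4=(0+0>=1)=0 -> 00100
State from step 3 equals state from step 2 -> cycle length 1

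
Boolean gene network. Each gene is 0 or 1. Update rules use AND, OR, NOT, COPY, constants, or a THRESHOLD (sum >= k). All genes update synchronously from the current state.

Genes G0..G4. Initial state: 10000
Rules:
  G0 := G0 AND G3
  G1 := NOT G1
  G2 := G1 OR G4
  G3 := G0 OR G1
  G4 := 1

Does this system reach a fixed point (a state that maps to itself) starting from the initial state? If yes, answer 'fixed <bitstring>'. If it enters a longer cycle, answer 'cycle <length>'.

Answer: cycle 2

Derivation:
Step 0: 10000
Step 1: G0=G0&G3=1&0=0 G1=NOT G1=NOT 0=1 G2=G1|G4=0|0=0 G3=G0|G1=1|0=1 G4=1(const) -> 01011
Step 2: G0=G0&G3=0&1=0 G1=NOT G1=NOT 1=0 G2=G1|G4=1|1=1 G3=G0|G1=0|1=1 G4=1(const) -> 00111
Step 3: G0=G0&G3=0&1=0 G1=NOT G1=NOT 0=1 G2=G1|G4=0|1=1 G3=G0|G1=0|0=0 G4=1(const) -> 01101
Step 4: G0=G0&G3=0&0=0 G1=NOT G1=NOT 1=0 G2=G1|G4=1|1=1 G3=G0|G1=0|1=1 G4=1(const) -> 00111
Cycle of length 2 starting at step 2 -> no fixed point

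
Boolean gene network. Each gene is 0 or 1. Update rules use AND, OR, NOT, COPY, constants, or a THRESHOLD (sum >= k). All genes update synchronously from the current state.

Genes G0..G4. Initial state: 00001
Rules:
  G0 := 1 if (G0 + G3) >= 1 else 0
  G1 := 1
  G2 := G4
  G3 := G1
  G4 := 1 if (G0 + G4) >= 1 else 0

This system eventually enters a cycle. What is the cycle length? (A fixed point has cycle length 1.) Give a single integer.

Step 0: 00001
Step 1: G0=(0+0>=1)=0 G1=1(const) G2=G4=1 G3=G1=0 G4=(0+1>=1)=1 -> 01101
Step 2: G0=(0+0>=1)=0 G1=1(const) G2=G4=1 G3=G1=1 G4=(0+1>=1)=1 -> 01111
Step 3: G0=(0+1>=1)=1 G1=1(const) G2=G4=1 G3=G1=1 G4=(0+1>=1)=1 -> 11111
Step 4: G0=(1+1>=1)=1 G1=1(const) G2=G4=1 G3=G1=1 G4=(1+1>=1)=1 -> 11111
State from step 4 equals state from step 3 -> cycle length 1

Answer: 1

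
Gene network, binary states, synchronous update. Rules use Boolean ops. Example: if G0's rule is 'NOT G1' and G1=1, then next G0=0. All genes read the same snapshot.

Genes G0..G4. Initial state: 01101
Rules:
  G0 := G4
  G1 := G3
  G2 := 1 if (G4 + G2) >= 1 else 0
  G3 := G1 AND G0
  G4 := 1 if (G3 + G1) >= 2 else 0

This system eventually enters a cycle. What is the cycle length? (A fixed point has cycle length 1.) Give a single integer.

Answer: 1

Derivation:
Step 0: 01101
Step 1: G0=G4=1 G1=G3=0 G2=(1+1>=1)=1 G3=G1&G0=1&0=0 G4=(0+1>=2)=0 -> 10100
Step 2: G0=G4=0 G1=G3=0 G2=(0+1>=1)=1 G3=G1&G0=0&1=0 G4=(0+0>=2)=0 -> 00100
Step 3: G0=G4=0 G1=G3=0 G2=(0+1>=1)=1 G3=G1&G0=0&0=0 G4=(0+0>=2)=0 -> 00100
State from step 3 equals state from step 2 -> cycle length 1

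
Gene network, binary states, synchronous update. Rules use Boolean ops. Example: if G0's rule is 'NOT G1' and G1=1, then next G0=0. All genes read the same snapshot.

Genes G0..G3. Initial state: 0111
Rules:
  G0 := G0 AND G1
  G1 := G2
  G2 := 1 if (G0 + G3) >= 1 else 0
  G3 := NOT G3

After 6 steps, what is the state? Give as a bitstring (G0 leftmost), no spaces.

Step 1: G0=G0&G1=0&1=0 G1=G2=1 G2=(0+1>=1)=1 G3=NOT G3=NOT 1=0 -> 0110
Step 2: G0=G0&G1=0&1=0 G1=G2=1 G2=(0+0>=1)=0 G3=NOT G3=NOT 0=1 -> 0101
Step 3: G0=G0&G1=0&1=0 G1=G2=0 G2=(0+1>=1)=1 G3=NOT G3=NOT 1=0 -> 0010
Step 4: G0=G0&G1=0&0=0 G1=G2=1 G2=(0+0>=1)=0 G3=NOT G3=NOT 0=1 -> 0101
Step 5: G0=G0&G1=0&1=0 G1=G2=0 G2=(0+1>=1)=1 G3=NOT G3=NOT 1=0 -> 0010
Step 6: G0=G0&G1=0&0=0 G1=G2=1 G2=(0+0>=1)=0 G3=NOT G3=NOT 0=1 -> 0101

0101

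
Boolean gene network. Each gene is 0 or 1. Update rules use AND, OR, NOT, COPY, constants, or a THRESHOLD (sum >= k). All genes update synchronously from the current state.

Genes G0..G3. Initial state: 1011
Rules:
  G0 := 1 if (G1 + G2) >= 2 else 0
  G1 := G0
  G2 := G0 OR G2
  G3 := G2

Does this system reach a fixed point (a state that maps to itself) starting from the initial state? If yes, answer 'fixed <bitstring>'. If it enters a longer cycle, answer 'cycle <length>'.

Answer: cycle 2

Derivation:
Step 0: 1011
Step 1: G0=(0+1>=2)=0 G1=G0=1 G2=G0|G2=1|1=1 G3=G2=1 -> 0111
Step 2: G0=(1+1>=2)=1 G1=G0=0 G2=G0|G2=0|1=1 G3=G2=1 -> 1011
Cycle of length 2 starting at step 0 -> no fixed point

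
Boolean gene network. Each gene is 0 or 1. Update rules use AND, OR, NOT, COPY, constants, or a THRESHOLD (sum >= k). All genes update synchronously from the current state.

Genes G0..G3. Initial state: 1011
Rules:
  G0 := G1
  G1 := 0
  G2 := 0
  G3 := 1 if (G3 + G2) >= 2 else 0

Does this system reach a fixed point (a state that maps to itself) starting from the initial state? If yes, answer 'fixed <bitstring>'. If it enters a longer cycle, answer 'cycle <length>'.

Answer: fixed 0000

Derivation:
Step 0: 1011
Step 1: G0=G1=0 G1=0(const) G2=0(const) G3=(1+1>=2)=1 -> 0001
Step 2: G0=G1=0 G1=0(const) G2=0(const) G3=(1+0>=2)=0 -> 0000
Step 3: G0=G1=0 G1=0(const) G2=0(const) G3=(0+0>=2)=0 -> 0000
Fixed point reached at step 2: 0000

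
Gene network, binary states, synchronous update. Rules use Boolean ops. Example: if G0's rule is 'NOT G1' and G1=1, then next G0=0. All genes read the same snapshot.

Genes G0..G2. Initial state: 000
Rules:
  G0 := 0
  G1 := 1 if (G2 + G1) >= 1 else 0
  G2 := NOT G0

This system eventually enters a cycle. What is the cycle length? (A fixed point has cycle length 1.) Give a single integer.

Answer: 1

Derivation:
Step 0: 000
Step 1: G0=0(const) G1=(0+0>=1)=0 G2=NOT G0=NOT 0=1 -> 001
Step 2: G0=0(const) G1=(1+0>=1)=1 G2=NOT G0=NOT 0=1 -> 011
Step 3: G0=0(const) G1=(1+1>=1)=1 G2=NOT G0=NOT 0=1 -> 011
State from step 3 equals state from step 2 -> cycle length 1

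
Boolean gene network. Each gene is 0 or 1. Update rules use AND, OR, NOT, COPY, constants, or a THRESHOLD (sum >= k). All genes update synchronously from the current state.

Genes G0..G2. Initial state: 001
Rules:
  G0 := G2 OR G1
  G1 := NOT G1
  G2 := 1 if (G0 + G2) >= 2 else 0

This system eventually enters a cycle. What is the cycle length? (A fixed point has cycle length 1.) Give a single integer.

Answer: 2

Derivation:
Step 0: 001
Step 1: G0=G2|G1=1|0=1 G1=NOT G1=NOT 0=1 G2=(0+1>=2)=0 -> 110
Step 2: G0=G2|G1=0|1=1 G1=NOT G1=NOT 1=0 G2=(1+0>=2)=0 -> 100
Step 3: G0=G2|G1=0|0=0 G1=NOT G1=NOT 0=1 G2=(1+0>=2)=0 -> 010
Step 4: G0=G2|G1=0|1=1 G1=NOT G1=NOT 1=0 G2=(0+0>=2)=0 -> 100
State from step 4 equals state from step 2 -> cycle length 2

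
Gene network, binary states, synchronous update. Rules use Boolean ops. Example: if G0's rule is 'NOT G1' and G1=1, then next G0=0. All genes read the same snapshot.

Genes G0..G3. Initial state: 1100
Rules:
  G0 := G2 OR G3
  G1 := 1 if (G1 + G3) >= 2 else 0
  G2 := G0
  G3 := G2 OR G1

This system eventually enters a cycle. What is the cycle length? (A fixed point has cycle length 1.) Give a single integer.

Answer: 1

Derivation:
Step 0: 1100
Step 1: G0=G2|G3=0|0=0 G1=(1+0>=2)=0 G2=G0=1 G3=G2|G1=0|1=1 -> 0011
Step 2: G0=G2|G3=1|1=1 G1=(0+1>=2)=0 G2=G0=0 G3=G2|G1=1|0=1 -> 1001
Step 3: G0=G2|G3=0|1=1 G1=(0+1>=2)=0 G2=G0=1 G3=G2|G1=0|0=0 -> 1010
Step 4: G0=G2|G3=1|0=1 G1=(0+0>=2)=0 G2=G0=1 G3=G2|G1=1|0=1 -> 1011
Step 5: G0=G2|G3=1|1=1 G1=(0+1>=2)=0 G2=G0=1 G3=G2|G1=1|0=1 -> 1011
State from step 5 equals state from step 4 -> cycle length 1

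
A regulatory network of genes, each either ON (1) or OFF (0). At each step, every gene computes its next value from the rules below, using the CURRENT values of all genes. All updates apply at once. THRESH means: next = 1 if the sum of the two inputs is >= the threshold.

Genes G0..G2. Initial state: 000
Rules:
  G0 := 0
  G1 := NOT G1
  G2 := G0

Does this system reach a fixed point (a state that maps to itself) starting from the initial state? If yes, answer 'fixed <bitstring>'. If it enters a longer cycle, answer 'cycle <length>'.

Answer: cycle 2

Derivation:
Step 0: 000
Step 1: G0=0(const) G1=NOT G1=NOT 0=1 G2=G0=0 -> 010
Step 2: G0=0(const) G1=NOT G1=NOT 1=0 G2=G0=0 -> 000
Cycle of length 2 starting at step 0 -> no fixed point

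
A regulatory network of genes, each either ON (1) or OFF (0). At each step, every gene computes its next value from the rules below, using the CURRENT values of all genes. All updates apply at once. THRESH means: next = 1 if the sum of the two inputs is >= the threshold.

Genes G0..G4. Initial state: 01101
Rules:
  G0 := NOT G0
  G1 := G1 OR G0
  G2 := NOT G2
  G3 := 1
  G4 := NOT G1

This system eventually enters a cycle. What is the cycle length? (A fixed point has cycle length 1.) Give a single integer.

Step 0: 01101
Step 1: G0=NOT G0=NOT 0=1 G1=G1|G0=1|0=1 G2=NOT G2=NOT 1=0 G3=1(const) G4=NOT G1=NOT 1=0 -> 11010
Step 2: G0=NOT G0=NOT 1=0 G1=G1|G0=1|1=1 G2=NOT G2=NOT 0=1 G3=1(const) G4=NOT G1=NOT 1=0 -> 01110
Step 3: G0=NOT G0=NOT 0=1 G1=G1|G0=1|0=1 G2=NOT G2=NOT 1=0 G3=1(const) G4=NOT G1=NOT 1=0 -> 11010
State from step 3 equals state from step 1 -> cycle length 2

Answer: 2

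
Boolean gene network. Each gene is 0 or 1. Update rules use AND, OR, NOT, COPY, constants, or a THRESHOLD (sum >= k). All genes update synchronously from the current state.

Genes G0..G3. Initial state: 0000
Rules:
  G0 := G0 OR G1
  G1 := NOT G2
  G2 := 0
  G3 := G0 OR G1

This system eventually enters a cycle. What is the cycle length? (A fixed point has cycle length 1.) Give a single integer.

Step 0: 0000
Step 1: G0=G0|G1=0|0=0 G1=NOT G2=NOT 0=1 G2=0(const) G3=G0|G1=0|0=0 -> 0100
Step 2: G0=G0|G1=0|1=1 G1=NOT G2=NOT 0=1 G2=0(const) G3=G0|G1=0|1=1 -> 1101
Step 3: G0=G0|G1=1|1=1 G1=NOT G2=NOT 0=1 G2=0(const) G3=G0|G1=1|1=1 -> 1101
State from step 3 equals state from step 2 -> cycle length 1

Answer: 1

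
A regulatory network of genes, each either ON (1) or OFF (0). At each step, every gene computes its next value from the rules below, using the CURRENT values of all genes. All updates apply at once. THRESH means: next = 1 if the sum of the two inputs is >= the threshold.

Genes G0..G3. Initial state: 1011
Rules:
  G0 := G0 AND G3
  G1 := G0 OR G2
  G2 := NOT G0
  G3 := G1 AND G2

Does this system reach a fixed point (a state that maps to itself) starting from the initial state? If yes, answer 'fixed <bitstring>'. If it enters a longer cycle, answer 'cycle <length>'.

Answer: fixed 0111

Derivation:
Step 0: 1011
Step 1: G0=G0&G3=1&1=1 G1=G0|G2=1|1=1 G2=NOT G0=NOT 1=0 G3=G1&G2=0&1=0 -> 1100
Step 2: G0=G0&G3=1&0=0 G1=G0|G2=1|0=1 G2=NOT G0=NOT 1=0 G3=G1&G2=1&0=0 -> 0100
Step 3: G0=G0&G3=0&0=0 G1=G0|G2=0|0=0 G2=NOT G0=NOT 0=1 G3=G1&G2=1&0=0 -> 0010
Step 4: G0=G0&G3=0&0=0 G1=G0|G2=0|1=1 G2=NOT G0=NOT 0=1 G3=G1&G2=0&1=0 -> 0110
Step 5: G0=G0&G3=0&0=0 G1=G0|G2=0|1=1 G2=NOT G0=NOT 0=1 G3=G1&G2=1&1=1 -> 0111
Step 6: G0=G0&G3=0&1=0 G1=G0|G2=0|1=1 G2=NOT G0=NOT 0=1 G3=G1&G2=1&1=1 -> 0111
Fixed point reached at step 5: 0111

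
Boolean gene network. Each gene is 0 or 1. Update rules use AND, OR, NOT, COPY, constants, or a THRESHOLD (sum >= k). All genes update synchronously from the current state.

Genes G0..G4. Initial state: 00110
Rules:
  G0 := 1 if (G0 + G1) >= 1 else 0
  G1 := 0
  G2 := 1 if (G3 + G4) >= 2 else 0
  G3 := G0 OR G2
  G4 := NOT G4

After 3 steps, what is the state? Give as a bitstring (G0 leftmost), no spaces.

Step 1: G0=(0+0>=1)=0 G1=0(const) G2=(1+0>=2)=0 G3=G0|G2=0|1=1 G4=NOT G4=NOT 0=1 -> 00011
Step 2: G0=(0+0>=1)=0 G1=0(const) G2=(1+1>=2)=1 G3=G0|G2=0|0=0 G4=NOT G4=NOT 1=0 -> 00100
Step 3: G0=(0+0>=1)=0 G1=0(const) G2=(0+0>=2)=0 G3=G0|G2=0|1=1 G4=NOT G4=NOT 0=1 -> 00011

00011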